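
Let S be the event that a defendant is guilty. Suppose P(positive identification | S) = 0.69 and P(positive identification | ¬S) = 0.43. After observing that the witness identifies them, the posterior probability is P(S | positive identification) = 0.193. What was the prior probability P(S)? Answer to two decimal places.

Bayes' rule in odds form gives O(S|E) = O(S)·[P(E|S)/P(E|¬S)], hence O(S) = O(S|E)/LR.
Posterior odds = 0.193/(1−0.193) = 0.2392. LR = 0.69/0.43 = 1.6047.
Prior odds = 0.2392/1.6047 = 0.1491, so P(S) = 0.1491/(1+0.1491) ≈ 0.13.

P(S) = 0.13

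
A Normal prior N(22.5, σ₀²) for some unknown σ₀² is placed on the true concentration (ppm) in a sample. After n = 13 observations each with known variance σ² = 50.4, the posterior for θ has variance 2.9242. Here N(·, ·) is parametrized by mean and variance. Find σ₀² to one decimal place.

σ₀² = 11.9

For the Normal–Normal model with known σ², precisions add: τ_n = τ₀ + n/σ².
So 1/σ₀² = 1/2.9242 − 13/50.4 = 0.341974 − 0.257937 = 0.084037.
Hence σ₀² = 1/0.084037 ≈ 11.9.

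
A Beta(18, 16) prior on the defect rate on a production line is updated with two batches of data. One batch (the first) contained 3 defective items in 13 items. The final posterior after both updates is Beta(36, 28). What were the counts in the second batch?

15 defective items and 2 good items

Sequential conjugate updates are equivalent to a single update on the pooled data, so total successes = posterior α − prior α and total failures = posterior β − prior β.
Total across both batches: 36−18=18 defective items, 28−16=12 good items.
Subtract the first batch: 18−3=15 defective items and 12−10=2 good items.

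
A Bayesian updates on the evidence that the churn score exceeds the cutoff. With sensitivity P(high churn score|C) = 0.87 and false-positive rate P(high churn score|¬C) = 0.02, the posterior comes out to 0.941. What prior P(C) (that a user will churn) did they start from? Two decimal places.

Bayes' rule in odds form gives O(C|E) = O(C)·[P(E|C)/P(E|¬C)], hence O(C) = O(C|E)/LR.
Posterior odds = 0.941/(1−0.941) = 15.9492. LR = 0.87/0.02 = 43.5000.
Prior odds = 15.9492/43.5000 = 0.3666, so P(C) = 0.3666/(1+0.3666) ≈ 0.27.

P(C) = 0.27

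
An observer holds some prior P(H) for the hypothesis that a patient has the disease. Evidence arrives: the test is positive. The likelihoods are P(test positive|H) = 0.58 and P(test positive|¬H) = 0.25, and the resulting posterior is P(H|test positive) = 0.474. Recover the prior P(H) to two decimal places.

In odds form, posterior odds = prior odds × likelihood ratio, so prior odds = posterior odds ÷ LR.
Posterior odds = 0.474/(1−0.474) = 0.9011. LR = 0.58/0.25 = 2.3200.
Prior odds = 0.9011/2.3200 = 0.3884, so P(H) = 0.3884/(1+0.3884) ≈ 0.28.

P(H) = 0.28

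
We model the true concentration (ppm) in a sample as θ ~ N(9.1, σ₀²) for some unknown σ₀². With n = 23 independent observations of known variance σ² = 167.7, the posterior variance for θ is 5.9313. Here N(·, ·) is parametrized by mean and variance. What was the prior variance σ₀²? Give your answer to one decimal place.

σ₀² = 31.8

Posterior precision equals prior precision plus data precision: 1/σ_n² = 1/σ₀² + n/σ².
So 1/σ₀² = 1/5.9313 − 23/167.7 = 0.168597 − 0.137150 = 0.031447.
Hence σ₀² = 1/0.031447 ≈ 31.8.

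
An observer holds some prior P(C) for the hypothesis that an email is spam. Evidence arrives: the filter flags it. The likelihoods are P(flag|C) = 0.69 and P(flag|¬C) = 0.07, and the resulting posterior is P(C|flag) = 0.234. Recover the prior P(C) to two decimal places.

Bayes' rule in odds form gives O(C|E) = O(C)·[P(E|C)/P(E|¬C)], hence O(C) = O(C|E)/LR.
Posterior odds = 0.234/(1−0.234) = 0.3055. LR = 0.69/0.07 = 9.8571.
Prior odds = 0.3055/9.8571 = 0.0310, so P(C) = 0.0310/(1+0.0310) ≈ 0.03.

P(C) = 0.03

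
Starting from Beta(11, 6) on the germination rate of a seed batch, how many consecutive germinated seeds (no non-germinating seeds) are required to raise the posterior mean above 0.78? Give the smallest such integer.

k = 11

After k germinated seeds and 0 non-germinating seeds the posterior is Beta(11+k, 6), with mean (11+k)/(11+6+k).
Set (11+k)/(17+k) > 0.78 and solve: k > (0.78·17 − 11)/(1 − 0.78) = 10.273.
The smallest integer exceeding 10.273 is 11, and checking k=11: (22)/(28) = 0.7857 > 0.78.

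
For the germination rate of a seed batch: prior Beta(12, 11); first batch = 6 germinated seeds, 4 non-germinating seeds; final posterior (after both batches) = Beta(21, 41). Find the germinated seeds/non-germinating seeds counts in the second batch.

Sequential conjugate updates are equivalent to a single update on the pooled data, so total successes = posterior α − prior α and total failures = posterior β − prior β.
Total across both batches: 21−12=9 germinated seeds, 41−11=30 non-germinating seeds.
Subtract the first batch: 9−6=3 germinated seeds and 30−4=26 non-germinating seeds.

3 germinated seeds and 26 non-germinating seeds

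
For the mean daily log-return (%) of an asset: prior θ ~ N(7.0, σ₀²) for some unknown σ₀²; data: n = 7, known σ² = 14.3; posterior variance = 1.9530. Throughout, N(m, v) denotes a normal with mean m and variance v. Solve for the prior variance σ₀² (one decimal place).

Posterior precision equals prior precision plus data precision: 1/σ_n² = 1/σ₀² + n/σ².
So 1/σ₀² = 1/1.9530 − 7/14.3 = 0.512033 − 0.489510 = 0.022523.
Hence σ₀² = 1/0.022523 ≈ 44.4.

σ₀² = 44.4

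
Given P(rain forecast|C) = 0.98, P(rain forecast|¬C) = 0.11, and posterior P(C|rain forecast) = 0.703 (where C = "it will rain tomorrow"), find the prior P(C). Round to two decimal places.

P(C) = 0.21

Bayes' rule in odds form gives O(C|E) = O(C)·[P(E|C)/P(E|¬C)], hence O(C) = O(C|E)/LR.
Posterior odds = 0.703/(1−0.703) = 2.3670. LR = 0.98/0.11 = 8.9091.
Prior odds = 2.3670/8.9091 = 0.2657, so P(C) = 0.2657/(1+0.2657) ≈ 0.21.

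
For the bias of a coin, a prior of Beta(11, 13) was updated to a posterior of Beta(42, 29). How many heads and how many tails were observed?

Beta is conjugate to the binomial likelihood: posterior = Beta(a+s, b+f).
So s = 42 − 11 = 31 and f = 29 − 13 = 16.

31 heads and 16 tails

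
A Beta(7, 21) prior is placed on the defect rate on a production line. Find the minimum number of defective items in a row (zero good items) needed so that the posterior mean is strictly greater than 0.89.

k = 163

After k defective items and 0 good items the posterior is Beta(7+k, 21), with mean (7+k)/(7+21+k).
Set (7+k)/(28+k) > 0.89 and solve: k > (0.89·28 − 7)/(1 − 0.89) = 162.909.
The smallest integer exceeding 162.909 is 163.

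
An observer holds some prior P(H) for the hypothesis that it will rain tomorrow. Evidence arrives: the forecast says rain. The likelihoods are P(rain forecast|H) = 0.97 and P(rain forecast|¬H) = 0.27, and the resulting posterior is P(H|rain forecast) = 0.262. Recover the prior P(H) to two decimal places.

P(H) = 0.09

In odds form, posterior odds = prior odds × likelihood ratio, so prior odds = posterior odds ÷ LR.
Posterior odds = 0.262/(1−0.262) = 0.3550. LR = 0.97/0.27 = 3.5926.
Prior odds = 0.3550/3.5926 = 0.0988, so P(H) = 0.0988/(1+0.0988) ≈ 0.09.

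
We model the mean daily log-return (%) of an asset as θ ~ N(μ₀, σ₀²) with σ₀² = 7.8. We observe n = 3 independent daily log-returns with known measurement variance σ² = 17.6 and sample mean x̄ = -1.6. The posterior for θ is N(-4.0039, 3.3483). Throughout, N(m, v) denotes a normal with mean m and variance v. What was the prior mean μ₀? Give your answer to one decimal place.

μ₀ = -7.2

With known observation variance, the Normal–Normal posterior has precision τ_n = τ₀ + n/σ² and mean μ_n = (τ₀μ₀ + (n/σ²)x̄)/τ_n.
Here τ₀ = 1/7.8 = 0.128205 and τ_data = 3/17.6 = 0.170455, so τ_n = 0.298660.
Rearranging for μ₀: μ₀ = (μ_n·τ_n − τ_data·x̄)/τ₀ = (-4.0039·0.298660 − 0.170455·-1.6) / 0.128205 = -0.923077/0.128205 ≈ -7.2.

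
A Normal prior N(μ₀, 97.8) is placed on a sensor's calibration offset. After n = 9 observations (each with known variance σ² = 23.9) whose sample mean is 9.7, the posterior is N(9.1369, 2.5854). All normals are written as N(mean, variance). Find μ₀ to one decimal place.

μ₀ = -11.6

The posterior mean is a precision-weighted average: μ_n = (τ₀μ₀ + τ_data·x̄)/(τ₀+τ_data), with τ₀=1/σ₀² and τ_data=n/σ².
Here τ₀ = 1/97.8 = 0.010225 and τ_data = 9/23.9 = 0.376569, so τ_n = 0.386794.
Rearranging for μ₀: μ₀ = (μ_n·τ_n − τ_data·x̄)/τ₀ = (9.1369·0.386794 − 0.376569·9.7) / 0.010225 = -0.118621/0.010225 ≈ -11.6.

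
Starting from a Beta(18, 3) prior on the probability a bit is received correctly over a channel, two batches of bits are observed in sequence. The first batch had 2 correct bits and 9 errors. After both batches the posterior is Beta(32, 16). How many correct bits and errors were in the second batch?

Sequential conjugate updates are equivalent to a single update on the pooled data, so total successes = posterior α − prior α and total failures = posterior β − prior β.
Total across both batches: 32−18=14 correct bits, 16−3=13 errors.
Subtract the first batch: 14−2=12 correct bits and 13−9=4 errors.

12 correct bits and 4 errors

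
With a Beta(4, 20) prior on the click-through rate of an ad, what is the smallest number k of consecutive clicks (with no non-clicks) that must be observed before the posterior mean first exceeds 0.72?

After k clicks and 0 non-clicks the posterior is Beta(4+k, 20), with mean (4+k)/(4+20+k).
Set (4+k)/(24+k) > 0.72 and solve: k > (0.72·24 − 4)/(1 − 0.72) = 47.429.
The smallest integer exceeding 47.429 is 48.

k = 48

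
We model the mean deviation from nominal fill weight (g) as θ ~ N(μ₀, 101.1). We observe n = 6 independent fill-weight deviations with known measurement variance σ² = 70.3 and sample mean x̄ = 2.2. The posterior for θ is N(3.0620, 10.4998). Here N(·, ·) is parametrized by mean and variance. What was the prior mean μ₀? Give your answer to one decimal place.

The posterior mean is a precision-weighted average: μ_n = (τ₀μ₀ + τ_data·x̄)/(τ₀+τ_data), with τ₀=1/σ₀² and τ_data=n/σ².
Here τ₀ = 1/101.1 = 0.009891 and τ_data = 6/70.3 = 0.085349, so τ_n = 0.095240.
Rearranging for μ₀: μ₀ = (μ_n·τ_n − τ_data·x̄)/τ₀ = (3.0620·0.095240 − 0.085349·2.2) / 0.009891 = 0.103857/0.009891 ≈ 10.5.

μ₀ = 10.5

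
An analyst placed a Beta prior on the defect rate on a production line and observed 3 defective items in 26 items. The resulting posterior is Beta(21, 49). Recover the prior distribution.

Beta(18, 26)

Beta is conjugate to the binomial likelihood: posterior = Beta(α+s, β+f).
Subtract the data counts: 21−3=18, 49−23=26.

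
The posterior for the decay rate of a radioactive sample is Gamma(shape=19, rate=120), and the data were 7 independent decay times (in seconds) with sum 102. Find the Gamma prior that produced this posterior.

Gamma(shape=12, rate=18)

For an exponential likelihood with a Gamma(α, β) prior on the rate, n observations with total T give posterior Gamma(α+n, β+T).
So α = 19 − 7 = 12 and β = 120 − 102 = 18.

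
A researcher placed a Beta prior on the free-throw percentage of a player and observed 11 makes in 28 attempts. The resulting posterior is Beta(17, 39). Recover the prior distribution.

Under Beta–binomial conjugacy the posterior parameters are (α+s, β+f).
So α = 17 − 11 = 6 and β = 39 − 17 = 22.

Beta(6, 22)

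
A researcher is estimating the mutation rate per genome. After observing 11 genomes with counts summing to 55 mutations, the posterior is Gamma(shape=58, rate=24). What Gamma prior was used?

A Gamma(α, β) prior (rate parametrization) on a Poisson rate with n observations summing to S gives posterior Gamma(α+S, β+n).
So α = 58 − 55 = 3 and β = 24 − 11 = 13.

Gamma(shape=3, rate=13)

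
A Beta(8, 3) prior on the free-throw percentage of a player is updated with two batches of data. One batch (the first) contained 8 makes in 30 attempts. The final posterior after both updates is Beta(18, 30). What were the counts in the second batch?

2 makes and 5 misses

Sequential conjugate updates are equivalent to a single update on the pooled data, so total successes = posterior α − prior α and total failures = posterior β − prior β.
Total across both batches: 18−8=10 makes, 30−3=27 misses.
Subtract the first batch: 10−8=2 makes and 27−22=5 misses.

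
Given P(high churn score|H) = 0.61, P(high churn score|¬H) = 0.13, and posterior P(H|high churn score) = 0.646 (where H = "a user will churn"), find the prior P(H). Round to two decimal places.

P(H) = 0.28

In odds form, posterior odds = prior odds × likelihood ratio, so prior odds = posterior odds ÷ LR.
Posterior odds = 0.646/(1−0.646) = 1.8249. LR = 0.61/0.13 = 4.6923.
Prior odds = 1.8249/4.6923 = 0.3889, so P(H) = 0.3889/(1+0.3889) ≈ 0.28.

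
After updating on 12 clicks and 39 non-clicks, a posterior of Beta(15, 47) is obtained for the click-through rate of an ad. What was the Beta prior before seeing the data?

Under Beta–binomial conjugacy the posterior parameters are (a+s, b+f).
So a = 15 − 12 = 3 and b = 47 − 39 = 8.

Beta(3, 8)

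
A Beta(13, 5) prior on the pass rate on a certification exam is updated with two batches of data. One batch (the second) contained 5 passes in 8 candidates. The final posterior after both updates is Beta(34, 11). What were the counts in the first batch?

Because Beta–binomial updating is additive in the counts, the combined data contributed (α_post−α_prior, β_post−β_prior) successes and failures.
Total across both batches: 34−13=21 passes, 11−5=6 failures.
Subtract the second batch: 21−5=16 passes and 6−3=3 failures.

16 passes and 3 failures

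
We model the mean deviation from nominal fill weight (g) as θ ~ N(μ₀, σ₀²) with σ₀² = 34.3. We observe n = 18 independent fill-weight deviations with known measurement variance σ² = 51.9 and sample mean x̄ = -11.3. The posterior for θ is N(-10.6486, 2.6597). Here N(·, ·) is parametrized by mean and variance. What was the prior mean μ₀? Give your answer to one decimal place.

μ₀ = -2.9

With known observation variance, the Normal–Normal posterior has precision τ_n = τ₀ + n/σ² and mean μ_n = (τ₀μ₀ + (n/σ²)x̄)/τ_n.
Here τ₀ = 1/34.3 = 0.029155 and τ_data = 18/51.9 = 0.346821, so τ_n = 0.375976.
Rearranging for μ₀: μ₀ = (μ_n·τ_n − τ_data·x̄)/τ₀ = (-10.6486·0.375976 − 0.346821·-11.3) / 0.029155 = -0.084541/0.029155 ≈ -2.9.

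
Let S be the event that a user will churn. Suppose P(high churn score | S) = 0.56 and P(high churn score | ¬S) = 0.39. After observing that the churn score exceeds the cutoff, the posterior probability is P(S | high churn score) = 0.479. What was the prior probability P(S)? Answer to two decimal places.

Bayes' rule in odds form gives O(S|E) = O(S)·[P(E|S)/P(E|¬S)], hence O(S) = O(S|E)/LR.
Posterior odds = 0.479/(1−0.479) = 0.9194. LR = 0.56/0.39 = 1.4359.
Prior odds = 0.9194/1.4359 = 0.6403, so P(S) = 0.6403/(1+0.6403) ≈ 0.39.

P(S) = 0.39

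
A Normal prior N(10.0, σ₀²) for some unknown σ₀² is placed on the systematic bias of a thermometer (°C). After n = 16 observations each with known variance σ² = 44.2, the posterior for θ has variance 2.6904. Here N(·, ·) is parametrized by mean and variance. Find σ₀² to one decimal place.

σ₀² = 103.1

Posterior precision equals prior precision plus data precision: 1/σ_n² = 1/σ₀² + n/σ².
So 1/σ₀² = 1/2.6904 − 16/44.2 = 0.371692 − 0.361991 = 0.009701.
Hence σ₀² = 1/0.009701 ≈ 103.1.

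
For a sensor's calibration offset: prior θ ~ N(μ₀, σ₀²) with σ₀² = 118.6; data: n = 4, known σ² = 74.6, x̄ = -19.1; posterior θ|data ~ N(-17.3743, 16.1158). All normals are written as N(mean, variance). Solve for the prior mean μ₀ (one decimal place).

μ₀ = -6.4

With known observation variance, the Normal–Normal posterior has precision τ_n = τ₀ + n/σ² and mean μ_n = (τ₀μ₀ + (n/σ²)x̄)/τ_n.
Here τ₀ = 1/118.6 = 0.008432 and τ_data = 4/74.6 = 0.053619, so τ_n = 0.062051.
Rearranging for μ₀: μ₀ = (μ_n·τ_n − τ_data·x̄)/τ₀ = (-17.3743·0.062051 − 0.053619·-19.1) / 0.008432 = -0.053970/0.008432 ≈ -6.4.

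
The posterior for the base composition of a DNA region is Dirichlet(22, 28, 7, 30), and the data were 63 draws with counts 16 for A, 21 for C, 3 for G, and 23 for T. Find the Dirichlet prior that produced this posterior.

Dirichlet(6, 7, 4, 7)

For a Dirichlet(α) prior with multinomial counts c, the posterior is Dirichlet(α + c) componentwise.
Subtract each count from the matching posterior parameter: 22−16=6, 28−21=7, 7−3=4, 30−23=7.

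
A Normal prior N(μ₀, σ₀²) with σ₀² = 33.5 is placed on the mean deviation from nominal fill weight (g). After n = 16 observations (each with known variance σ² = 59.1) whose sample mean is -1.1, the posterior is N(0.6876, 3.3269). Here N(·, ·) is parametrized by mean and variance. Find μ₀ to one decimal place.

With known observation variance, the Normal–Normal posterior has precision τ_n = τ₀ + n/σ² and mean μ_n = (τ₀μ₀ + (n/σ²)x̄)/τ_n.
Here τ₀ = 1/33.5 = 0.029851 and τ_data = 16/59.1 = 0.270728, so τ_n = 0.300579.
Rearranging for μ₀: μ₀ = (μ_n·τ_n − τ_data·x̄)/τ₀ = (0.6876·0.300579 − 0.270728·-1.1) / 0.029851 = 0.504479/0.029851 ≈ 16.9.

μ₀ = 16.9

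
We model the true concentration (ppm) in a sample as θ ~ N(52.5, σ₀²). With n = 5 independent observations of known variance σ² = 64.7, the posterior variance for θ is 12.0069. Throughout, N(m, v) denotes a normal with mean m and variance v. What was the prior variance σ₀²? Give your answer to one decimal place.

For the Normal–Normal model with known σ², precisions add: τ_n = τ₀ + n/σ².
So 1/σ₀² = 1/12.0069 − 5/64.7 = 0.083285 − 0.077280 = 0.006005.
Hence σ₀² = 1/0.006005 ≈ 166.5.

σ₀² = 166.5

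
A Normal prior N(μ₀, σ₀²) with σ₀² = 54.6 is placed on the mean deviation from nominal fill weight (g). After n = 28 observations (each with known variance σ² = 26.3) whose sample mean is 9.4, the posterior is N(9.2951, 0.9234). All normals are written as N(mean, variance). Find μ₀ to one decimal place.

μ₀ = 3.2

With known observation variance, the Normal–Normal posterior has precision τ_n = τ₀ + n/σ² and mean μ_n = (τ₀μ₀ + (n/σ²)x̄)/τ_n.
Here τ₀ = 1/54.6 = 0.018315 and τ_data = 28/26.3 = 1.064639, so τ_n = 1.082954.
Rearranging for μ₀: μ₀ = (μ_n·τ_n − τ_data·x̄)/τ₀ = (9.2951·1.082954 − 1.064639·9.4) / 0.018315 = 0.058559/0.018315 ≈ 3.2.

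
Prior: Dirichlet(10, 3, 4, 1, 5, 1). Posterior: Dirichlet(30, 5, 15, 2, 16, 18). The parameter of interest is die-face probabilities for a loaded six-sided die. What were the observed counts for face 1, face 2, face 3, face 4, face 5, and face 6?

counts (20, 2, 11, 1, 11, 17)

For a Dirichlet(α) prior with multinomial counts c, the posterior is Dirichlet(α + c) componentwise.
Counts are posterior − prior componentwise: 30−10=20, 5−3=2, 15−4=11, 2−1=1, 16−5=11, 18−1=17.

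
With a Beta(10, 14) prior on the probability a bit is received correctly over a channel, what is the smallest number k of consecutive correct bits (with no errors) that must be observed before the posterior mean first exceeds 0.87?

k = 84

After k correct bits and 0 errors the posterior is Beta(10+k, 14), with mean (10+k)/(10+14+k).
Set (10+k)/(24+k) > 0.87 and solve: k > (0.87·24 − 10)/(1 − 0.87) = 83.692.
The smallest integer exceeding 83.692 is 84, and checking k=84: (94)/(108) = 0.8704 > 0.87.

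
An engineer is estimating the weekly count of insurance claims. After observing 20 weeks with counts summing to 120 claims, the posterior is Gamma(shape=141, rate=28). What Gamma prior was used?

Gamma(shape=21, rate=8)

A Gamma(α, β) prior (rate parametrization) on a Poisson rate with n observations summing to S gives posterior Gamma(α+S, β+n).
So α = 141 − 120 = 21 and β = 28 − 20 = 8.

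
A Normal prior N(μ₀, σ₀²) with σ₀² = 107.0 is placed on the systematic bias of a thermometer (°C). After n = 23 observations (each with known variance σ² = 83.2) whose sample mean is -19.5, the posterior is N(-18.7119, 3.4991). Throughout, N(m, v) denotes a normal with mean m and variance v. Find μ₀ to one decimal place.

μ₀ = 4.6

The posterior mean is a precision-weighted average: μ_n = (τ₀μ₀ + τ_data·x̄)/(τ₀+τ_data), with τ₀=1/σ₀² and τ_data=n/σ².
Here τ₀ = 1/107.0 = 0.009346 and τ_data = 23/83.2 = 0.276442, so τ_n = 0.285788.
Rearranging for μ₀: μ₀ = (μ_n·τ_n − τ_data·x̄)/τ₀ = (-18.7119·0.285788 − 0.276442·-19.5) / 0.009346 = 0.042983/0.009346 ≈ 4.6.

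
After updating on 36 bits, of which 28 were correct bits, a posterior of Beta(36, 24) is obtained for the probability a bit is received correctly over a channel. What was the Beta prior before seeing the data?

Beta(8, 16)

Beta is conjugate to the binomial likelihood: posterior = Beta(a+s, b+f).
Subtract the data counts: 36−28=8, 24−8=16.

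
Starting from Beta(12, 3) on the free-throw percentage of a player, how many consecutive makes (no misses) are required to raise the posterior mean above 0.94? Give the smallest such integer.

k = 36

After k makes and 0 misses the posterior is Beta(12+k, 3), with mean (12+k)/(12+3+k).
Set (12+k)/(15+k) > 0.94 and solve: k > (0.94·15 − 12)/(1 − 0.94) = 35.000.
The smallest integer exceeding 35.000 is 36.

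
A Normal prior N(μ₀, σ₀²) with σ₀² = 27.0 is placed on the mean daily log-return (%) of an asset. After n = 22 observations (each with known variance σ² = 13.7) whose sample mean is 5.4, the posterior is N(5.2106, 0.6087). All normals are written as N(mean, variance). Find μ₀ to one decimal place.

μ₀ = -3.0

With known observation variance, the Normal–Normal posterior has precision τ_n = τ₀ + n/σ² and mean μ_n = (τ₀μ₀ + (n/σ²)x̄)/τ_n.
Here τ₀ = 1/27.0 = 0.037037 and τ_data = 22/13.7 = 1.605839, so τ_n = 1.642876.
Rearranging for μ₀: μ₀ = (μ_n·τ_n − τ_data·x̄)/τ₀ = (5.2106·1.642876 − 1.605839·5.4) / 0.037037 = -0.111161/0.037037 ≈ -3.0.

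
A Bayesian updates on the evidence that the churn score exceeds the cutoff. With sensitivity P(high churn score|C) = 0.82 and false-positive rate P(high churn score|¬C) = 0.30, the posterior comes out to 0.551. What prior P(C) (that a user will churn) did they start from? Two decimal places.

Bayes' rule in odds form gives O(C|E) = O(C)·[P(E|C)/P(E|¬C)], hence O(C) = O(C|E)/LR.
Posterior odds = 0.551/(1−0.551) = 1.2272. LR = 0.82/0.30 = 2.7333.
Prior odds = 1.2272/2.7333 = 0.4490, so P(C) = 0.4490/(1+0.4490) ≈ 0.31.

P(C) = 0.31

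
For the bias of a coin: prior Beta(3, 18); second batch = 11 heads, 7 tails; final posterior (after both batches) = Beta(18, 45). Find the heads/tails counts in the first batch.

Because Beta–binomial updating is additive in the counts, the combined data contributed (α_post−α_prior, β_post−β_prior) successes and failures.
Total across both batches: 18−3=15 heads, 45−18=27 tails.
Subtract the second batch: 15−11=4 heads and 27−7=20 tails.

4 heads and 20 tails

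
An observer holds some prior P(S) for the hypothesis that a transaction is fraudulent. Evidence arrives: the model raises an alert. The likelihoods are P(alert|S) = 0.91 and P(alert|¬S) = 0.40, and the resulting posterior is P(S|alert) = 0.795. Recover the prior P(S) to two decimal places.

Bayes' rule in odds form gives O(S|E) = O(S)·[P(E|S)/P(E|¬S)], hence O(S) = O(S|E)/LR.
Posterior odds = 0.795/(1−0.795) = 3.8780. LR = 0.91/0.40 = 2.2750.
Prior odds = 3.8780/2.2750 = 1.7046, so P(S) = 1.7046/(1+1.7046) ≈ 0.63.

P(S) = 0.63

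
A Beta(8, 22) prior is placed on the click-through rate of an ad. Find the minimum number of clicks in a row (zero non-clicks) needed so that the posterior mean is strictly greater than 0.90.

After k clicks and 0 non-clicks the posterior is Beta(8+k, 22), with mean (8+k)/(8+22+k).
Set (8+k)/(30+k) > 0.90 and solve: k > (0.90·30 − 8)/(1 − 0.90) = 190.000.
The smallest integer exceeding 190.000 is 191, and checking k=191: (199)/(221) = 0.9005 > 0.90.

k = 191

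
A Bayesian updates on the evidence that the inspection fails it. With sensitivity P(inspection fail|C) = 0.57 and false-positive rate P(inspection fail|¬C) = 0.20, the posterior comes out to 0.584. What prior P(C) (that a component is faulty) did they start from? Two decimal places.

P(C) = 0.33

In odds form, posterior odds = prior odds × likelihood ratio, so prior odds = posterior odds ÷ LR.
Posterior odds = 0.584/(1−0.584) = 1.4038. LR = 0.57/0.20 = 2.8500.
Prior odds = 1.4038/2.8500 = 0.4926, so P(C) = 0.4926/(1+0.4926) ≈ 0.33.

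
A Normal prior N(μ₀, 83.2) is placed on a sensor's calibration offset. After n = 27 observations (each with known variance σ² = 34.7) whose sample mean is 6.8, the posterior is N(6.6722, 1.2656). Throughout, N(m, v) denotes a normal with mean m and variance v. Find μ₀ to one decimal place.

μ₀ = -1.6

The posterior mean is a precision-weighted average: μ_n = (τ₀μ₀ + τ_data·x̄)/(τ₀+τ_data), with τ₀=1/σ₀² and τ_data=n/σ².
Here τ₀ = 1/83.2 = 0.012019 and τ_data = 27/34.7 = 0.778098, so τ_n = 0.790117.
Rearranging for μ₀: μ₀ = (μ_n·τ_n − τ_data·x̄)/τ₀ = (6.6722·0.790117 − 0.778098·6.8) / 0.012019 = -0.019248/0.012019 ≈ -1.6.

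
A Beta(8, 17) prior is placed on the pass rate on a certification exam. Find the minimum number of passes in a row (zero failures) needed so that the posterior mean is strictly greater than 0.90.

After k passes and 0 failures the posterior is Beta(8+k, 17), with mean (8+k)/(8+17+k).
Set (8+k)/(25+k) > 0.90 and solve: k > (0.90·25 − 8)/(1 − 0.90) = 145.000.
The smallest integer exceeding 145.000 is 146, and checking k=146: (154)/(171) = 0.9006 > 0.90.

k = 146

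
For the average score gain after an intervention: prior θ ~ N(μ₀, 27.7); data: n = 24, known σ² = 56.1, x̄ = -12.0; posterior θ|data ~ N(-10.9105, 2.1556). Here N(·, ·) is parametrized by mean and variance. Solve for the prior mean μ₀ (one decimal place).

With known observation variance, the Normal–Normal posterior has precision τ_n = τ₀ + n/σ² and mean μ_n = (τ₀μ₀ + (n/σ²)x̄)/τ_n.
Here τ₀ = 1/27.7 = 0.036101 and τ_data = 24/56.1 = 0.427807, so τ_n = 0.463908.
Rearranging for μ₀: μ₀ = (μ_n·τ_n − τ_data·x̄)/τ₀ = (-10.9105·0.463908 − 0.427807·-12.0) / 0.036101 = 0.072216/0.036101 ≈ 2.0.

μ₀ = 2.0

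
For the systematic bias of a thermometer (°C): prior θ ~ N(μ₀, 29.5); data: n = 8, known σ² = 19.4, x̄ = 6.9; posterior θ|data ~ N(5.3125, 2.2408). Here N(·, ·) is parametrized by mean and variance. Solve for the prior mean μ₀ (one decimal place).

The posterior mean is a precision-weighted average: μ_n = (τ₀μ₀ + τ_data·x̄)/(τ₀+τ_data), with τ₀=1/σ₀² and τ_data=n/σ².
Here τ₀ = 1/29.5 = 0.033898 and τ_data = 8/19.4 = 0.412371, so τ_n = 0.446269.
Rearranging for μ₀: μ₀ = (μ_n·τ_n − τ_data·x̄)/τ₀ = (5.3125·0.446269 − 0.412371·6.9) / 0.033898 = -0.474556/0.033898 ≈ -14.0.

μ₀ = -14.0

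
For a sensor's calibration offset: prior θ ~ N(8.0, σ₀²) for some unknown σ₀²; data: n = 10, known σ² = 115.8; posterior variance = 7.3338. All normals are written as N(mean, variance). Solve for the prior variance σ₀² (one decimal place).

Posterior precision equals prior precision plus data precision: 1/σ_n² = 1/σ₀² + n/σ².
So 1/σ₀² = 1/7.3338 − 10/115.8 = 0.136355 − 0.086356 = 0.049999.
Hence σ₀² = 1/0.049999 ≈ 20.0.

σ₀² = 20.0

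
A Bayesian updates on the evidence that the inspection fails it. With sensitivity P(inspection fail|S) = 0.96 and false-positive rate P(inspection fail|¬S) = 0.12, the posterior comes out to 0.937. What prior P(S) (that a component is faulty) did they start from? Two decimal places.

P(S) = 0.65

Bayes' rule in odds form gives O(S|E) = O(S)·[P(E|S)/P(E|¬S)], hence O(S) = O(S|E)/LR.
Posterior odds = 0.937/(1−0.937) = 14.8730. LR = 0.96/0.12 = 8.0000.
Prior odds = 14.8730/8.0000 = 1.8591, so P(S) = 1.8591/(1+1.8591) ≈ 0.65.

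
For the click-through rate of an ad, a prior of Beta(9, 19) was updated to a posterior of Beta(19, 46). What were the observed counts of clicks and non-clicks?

Under Beta–binomial conjugacy the posterior parameters are (α+s, β+f).
Match parameters: s=19−9=10, f=46−19=27.

10 clicks and 27 non-clicks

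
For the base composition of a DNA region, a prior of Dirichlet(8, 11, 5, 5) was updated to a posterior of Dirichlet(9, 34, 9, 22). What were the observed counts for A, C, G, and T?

counts (1, 23, 4, 17)

For a Dirichlet(α) prior with multinomial counts c, the posterior is Dirichlet(α + c) componentwise.
Counts are posterior − prior componentwise: 9−8=1, 34−11=23, 9−5=4, 22−5=17.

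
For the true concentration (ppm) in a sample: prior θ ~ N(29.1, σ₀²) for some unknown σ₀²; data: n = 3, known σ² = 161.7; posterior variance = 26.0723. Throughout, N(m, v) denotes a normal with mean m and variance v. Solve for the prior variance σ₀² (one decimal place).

Posterior precision equals prior precision plus data precision: 1/σ_n² = 1/σ₀² + n/σ².
So 1/σ₀² = 1/26.0723 − 3/161.7 = 0.038355 − 0.018553 = 0.019802.
Hence σ₀² = 1/0.019802 ≈ 50.5.

σ₀² = 50.5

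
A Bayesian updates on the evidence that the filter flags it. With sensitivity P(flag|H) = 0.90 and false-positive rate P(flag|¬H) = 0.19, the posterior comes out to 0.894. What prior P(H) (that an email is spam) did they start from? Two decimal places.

P(H) = 0.64

Bayes' rule in odds form gives O(H|E) = O(H)·[P(E|H)/P(E|¬H)], hence O(H) = O(H|E)/LR.
Posterior odds = 0.894/(1−0.894) = 8.4340. LR = 0.90/0.19 = 4.7368.
Prior odds = 8.4340/4.7368 = 1.7805, so P(H) = 1.7805/(1+1.7805) ≈ 0.64.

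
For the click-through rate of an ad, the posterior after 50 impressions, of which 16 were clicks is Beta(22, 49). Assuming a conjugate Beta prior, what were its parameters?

Beta is conjugate to the binomial likelihood: posterior = Beta(a+s, b+f).
So a = 22 − 16 = 6 and b = 49 − 34 = 15.

Beta(6, 15)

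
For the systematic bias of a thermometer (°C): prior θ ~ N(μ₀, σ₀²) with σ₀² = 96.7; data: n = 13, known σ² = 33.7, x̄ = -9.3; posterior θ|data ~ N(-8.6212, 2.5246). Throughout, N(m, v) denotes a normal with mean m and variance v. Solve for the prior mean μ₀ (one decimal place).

The posterior mean is a precision-weighted average: μ_n = (τ₀μ₀ + τ_data·x̄)/(τ₀+τ_data), with τ₀=1/σ₀² and τ_data=n/σ².
Here τ₀ = 1/96.7 = 0.010341 and τ_data = 13/33.7 = 0.385757, so τ_n = 0.396098.
Rearranging for μ₀: μ₀ = (μ_n·τ_n − τ_data·x̄)/τ₀ = (-8.6212·0.396098 − 0.385757·-9.3) / 0.010341 = 0.172700/0.010341 ≈ 16.7.

μ₀ = 16.7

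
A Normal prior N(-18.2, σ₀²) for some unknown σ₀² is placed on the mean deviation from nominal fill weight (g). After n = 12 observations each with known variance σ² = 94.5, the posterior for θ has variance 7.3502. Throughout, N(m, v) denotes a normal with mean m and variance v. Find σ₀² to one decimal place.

σ₀² = 110.3

Posterior precision equals prior precision plus data precision: 1/σ_n² = 1/σ₀² + n/σ².
So 1/σ₀² = 1/7.3502 − 12/94.5 = 0.136051 − 0.126984 = 0.009067.
Hence σ₀² = 1/0.009067 ≈ 110.3.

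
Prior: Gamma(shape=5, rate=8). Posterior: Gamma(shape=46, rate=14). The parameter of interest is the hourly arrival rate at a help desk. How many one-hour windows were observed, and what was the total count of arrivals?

A Gamma(α, β) prior (rate parametrization) on a Poisson rate with n observations summing to S gives posterior Gamma(α+S, β+n).
Matching: Σxᵢ = 46 − 5 = 41 and n = 14 − 8 = 6.

n = 6 one-hour windows with total 41 arrivals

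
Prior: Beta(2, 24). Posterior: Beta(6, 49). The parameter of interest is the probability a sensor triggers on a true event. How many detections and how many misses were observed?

A Beta(a, b) prior with s successes and f failures in binomial data gives a Beta(a+s, b+f) posterior.
So s = 6 − 2 = 4 and f = 49 − 24 = 25.

4 detections and 25 misses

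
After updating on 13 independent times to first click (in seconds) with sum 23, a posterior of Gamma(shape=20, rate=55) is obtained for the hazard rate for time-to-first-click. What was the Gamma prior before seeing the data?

Gamma–exponential conjugacy: posterior shape = α + n, posterior rate = β + Σtᵢ.
So α = 20 − 13 = 7 and β = 55 − 23 = 32.

Gamma(shape=7, rate=32)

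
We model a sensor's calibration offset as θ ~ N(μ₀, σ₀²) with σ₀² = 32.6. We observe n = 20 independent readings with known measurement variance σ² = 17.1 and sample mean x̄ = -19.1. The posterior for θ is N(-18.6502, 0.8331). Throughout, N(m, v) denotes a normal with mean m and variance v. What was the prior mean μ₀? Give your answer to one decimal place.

μ₀ = -1.5

With known observation variance, the Normal–Normal posterior has precision τ_n = τ₀ + n/σ² and mean μ_n = (τ₀μ₀ + (n/σ²)x̄)/τ_n.
Here τ₀ = 1/32.6 = 0.030675 and τ_data = 20/17.1 = 1.169591, so τ_n = 1.200266.
Rearranging for μ₀: μ₀ = (μ_n·τ_n − τ_data·x̄)/τ₀ = (-18.6502·1.200266 − 1.169591·-19.1) / 0.030675 = -0.046013/0.030675 ≈ -1.5.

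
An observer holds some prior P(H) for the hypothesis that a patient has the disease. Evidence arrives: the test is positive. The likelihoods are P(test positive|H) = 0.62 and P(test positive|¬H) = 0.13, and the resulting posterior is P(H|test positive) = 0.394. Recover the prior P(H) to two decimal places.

P(H) = 0.12

Bayes' rule in odds form gives O(H|E) = O(H)·[P(E|H)/P(E|¬H)], hence O(H) = O(H|E)/LR.
Posterior odds = 0.394/(1−0.394) = 0.6502. LR = 0.62/0.13 = 4.7692.
Prior odds = 0.6502/4.7692 = 0.1363, so P(H) = 0.1363/(1+0.1363) ≈ 0.12.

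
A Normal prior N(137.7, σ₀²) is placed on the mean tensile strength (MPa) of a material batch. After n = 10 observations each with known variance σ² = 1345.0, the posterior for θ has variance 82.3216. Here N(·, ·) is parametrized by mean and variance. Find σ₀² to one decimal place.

Posterior precision equals prior precision plus data precision: 1/σ_n² = 1/σ₀² + n/σ².
So 1/σ₀² = 1/82.3216 − 10/1345.0 = 0.012147 − 0.007435 = 0.004712.
Hence σ₀² = 1/0.004712 ≈ 212.2.

σ₀² = 212.2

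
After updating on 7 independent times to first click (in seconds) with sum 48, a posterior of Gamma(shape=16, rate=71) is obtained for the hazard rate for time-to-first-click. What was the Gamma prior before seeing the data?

Gamma–exponential conjugacy: posterior shape = α + n, posterior rate = β + Σtᵢ.
So α = 16 − 7 = 9 and β = 71 − 48 = 23.

Gamma(shape=9, rate=23)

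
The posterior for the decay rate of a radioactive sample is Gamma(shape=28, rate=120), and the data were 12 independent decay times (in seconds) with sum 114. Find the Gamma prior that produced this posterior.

Gamma–exponential conjugacy: posterior shape = α + n, posterior rate = β + Σtᵢ.
So α = 28 − 12 = 16 and β = 120 − 114 = 6.

Gamma(shape=16, rate=6)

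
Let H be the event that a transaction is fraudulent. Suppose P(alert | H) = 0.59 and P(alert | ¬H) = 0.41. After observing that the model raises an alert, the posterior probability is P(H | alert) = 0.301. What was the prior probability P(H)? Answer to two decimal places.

In odds form, posterior odds = prior odds × likelihood ratio, so prior odds = posterior odds ÷ LR.
Posterior odds = 0.301/(1−0.301) = 0.4306. LR = 0.59/0.41 = 1.4390.
Prior odds = 0.4306/1.4390 = 0.2992, so P(H) = 0.2992/(1+0.2992) ≈ 0.23.

P(H) = 0.23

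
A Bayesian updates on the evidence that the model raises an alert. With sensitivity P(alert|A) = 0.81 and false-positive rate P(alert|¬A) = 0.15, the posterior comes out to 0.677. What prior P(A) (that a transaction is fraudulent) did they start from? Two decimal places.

P(A) = 0.28

In odds form, posterior odds = prior odds × likelihood ratio, so prior odds = posterior odds ÷ LR.
Posterior odds = 0.677/(1−0.677) = 2.0960. LR = 0.81/0.15 = 5.4000.
Prior odds = 2.0960/5.4000 = 0.3881, so P(A) = 0.3881/(1+0.3881) ≈ 0.28.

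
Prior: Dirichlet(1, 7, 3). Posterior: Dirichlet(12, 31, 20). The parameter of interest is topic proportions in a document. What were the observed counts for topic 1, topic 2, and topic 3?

counts (11, 24, 17)

For a Dirichlet(α) prior with multinomial counts c, the posterior is Dirichlet(α + c) componentwise.
Counts are posterior − prior componentwise: 12−1=11, 31−7=24, 20−3=17.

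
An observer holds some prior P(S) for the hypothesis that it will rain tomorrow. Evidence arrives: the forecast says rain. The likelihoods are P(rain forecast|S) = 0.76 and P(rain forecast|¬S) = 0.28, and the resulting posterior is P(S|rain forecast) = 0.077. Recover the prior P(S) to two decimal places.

In odds form, posterior odds = prior odds × likelihood ratio, so prior odds = posterior odds ÷ LR.
Posterior odds = 0.077/(1−0.077) = 0.0834. LR = 0.76/0.28 = 2.7143.
Prior odds = 0.0834/2.7143 = 0.0307, so P(S) = 0.0307/(1+0.0307) ≈ 0.03.

P(S) = 0.03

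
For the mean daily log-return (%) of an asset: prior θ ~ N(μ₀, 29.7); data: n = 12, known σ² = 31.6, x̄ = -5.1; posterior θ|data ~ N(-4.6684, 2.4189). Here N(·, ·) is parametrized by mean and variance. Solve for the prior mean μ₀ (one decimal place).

With known observation variance, the Normal–Normal posterior has precision τ_n = τ₀ + n/σ² and mean μ_n = (τ₀μ₀ + (n/σ²)x̄)/τ_n.
Here τ₀ = 1/29.7 = 0.033670 and τ_data = 12/31.6 = 0.379747, so τ_n = 0.413417.
Rearranging for μ₀: μ₀ = (μ_n·τ_n − τ_data·x̄)/τ₀ = (-4.6684·0.413417 − 0.379747·-5.1) / 0.033670 = 0.006714/0.033670 ≈ 0.2.

μ₀ = 0.2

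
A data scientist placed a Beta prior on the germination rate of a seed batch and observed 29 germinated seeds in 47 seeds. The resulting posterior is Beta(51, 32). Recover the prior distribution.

Beta(22, 14)

Under Beta–binomial conjugacy the posterior parameters are (a+s, b+f).
So a = 51 − 29 = 22 and b = 32 − 18 = 14.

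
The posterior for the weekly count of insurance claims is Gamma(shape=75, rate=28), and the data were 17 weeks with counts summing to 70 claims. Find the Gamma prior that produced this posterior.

Gamma–Poisson conjugacy: posterior shape = α + Σxᵢ, posterior rate = β + n.
So α = 75 − 70 = 5 and β = 28 − 17 = 11.

Gamma(shape=5, rate=11)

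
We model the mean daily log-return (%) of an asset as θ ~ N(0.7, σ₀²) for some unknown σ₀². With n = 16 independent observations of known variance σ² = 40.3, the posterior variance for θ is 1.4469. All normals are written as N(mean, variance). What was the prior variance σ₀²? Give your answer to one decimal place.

σ₀² = 3.4

For the Normal–Normal model with known σ², precisions add: τ_n = τ₀ + n/σ².
So 1/σ₀² = 1/1.4469 − 16/40.3 = 0.691133 − 0.397022 = 0.294111.
Hence σ₀² = 1/0.294111 ≈ 3.4.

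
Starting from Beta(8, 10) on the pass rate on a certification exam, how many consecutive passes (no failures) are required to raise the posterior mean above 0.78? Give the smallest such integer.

After k passes and 0 failures the posterior is Beta(8+k, 10), with mean (8+k)/(8+10+k).
Set (8+k)/(18+k) > 0.78 and solve: k > (0.78·18 − 8)/(1 − 0.78) = 27.455.
The smallest integer exceeding 27.455 is 28, and checking k=28: (36)/(46) = 0.7826 > 0.78.

k = 28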